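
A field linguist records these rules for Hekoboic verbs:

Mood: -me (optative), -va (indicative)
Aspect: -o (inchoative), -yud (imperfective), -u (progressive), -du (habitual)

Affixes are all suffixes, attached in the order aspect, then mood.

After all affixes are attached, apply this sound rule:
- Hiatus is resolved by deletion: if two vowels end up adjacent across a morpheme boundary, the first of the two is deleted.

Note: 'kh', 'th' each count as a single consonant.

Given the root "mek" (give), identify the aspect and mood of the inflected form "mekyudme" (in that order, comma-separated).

Segment: mek-yud-me.
aspect: -yud → imperfective.
mood: -me → optative.

imperfective, optative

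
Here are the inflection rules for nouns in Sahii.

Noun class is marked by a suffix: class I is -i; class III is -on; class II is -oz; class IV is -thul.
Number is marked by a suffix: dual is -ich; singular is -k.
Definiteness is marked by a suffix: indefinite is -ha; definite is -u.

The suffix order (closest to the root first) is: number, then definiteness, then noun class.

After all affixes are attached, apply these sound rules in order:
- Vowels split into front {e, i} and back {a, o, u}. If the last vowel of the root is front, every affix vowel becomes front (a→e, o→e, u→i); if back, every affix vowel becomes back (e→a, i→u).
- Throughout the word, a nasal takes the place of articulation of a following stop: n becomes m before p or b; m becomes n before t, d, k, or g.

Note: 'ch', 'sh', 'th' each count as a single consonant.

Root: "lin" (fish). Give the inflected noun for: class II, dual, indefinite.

linichheez

Attach number dual -ich → linich.
Attach definiteness indefinite -ha → linichha.
Attach noun class class II -oz → linichhaoz.
Apply vowel harmony: linichhaoz → linichheez.
Nasal assimilation: no change.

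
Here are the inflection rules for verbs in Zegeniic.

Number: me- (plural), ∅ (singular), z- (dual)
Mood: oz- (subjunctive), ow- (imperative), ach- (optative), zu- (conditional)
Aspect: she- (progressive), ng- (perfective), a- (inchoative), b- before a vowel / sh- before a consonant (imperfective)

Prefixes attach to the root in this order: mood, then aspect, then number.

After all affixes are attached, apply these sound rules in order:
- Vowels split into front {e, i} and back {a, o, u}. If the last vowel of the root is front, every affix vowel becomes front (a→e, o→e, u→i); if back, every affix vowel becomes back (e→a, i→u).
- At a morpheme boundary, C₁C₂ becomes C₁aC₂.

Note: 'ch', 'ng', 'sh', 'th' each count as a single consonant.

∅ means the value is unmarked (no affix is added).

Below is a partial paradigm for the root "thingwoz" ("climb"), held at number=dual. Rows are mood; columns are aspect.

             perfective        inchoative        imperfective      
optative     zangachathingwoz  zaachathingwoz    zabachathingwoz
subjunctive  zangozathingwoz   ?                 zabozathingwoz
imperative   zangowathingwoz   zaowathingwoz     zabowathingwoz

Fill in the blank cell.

Attach mood subjunctive oz- → ozthingwoz.
Attach aspect inchoative a- → aozthingwoz.
Attach number dual z- → zaozthingwoz.
Vowel harmony: no change.
Apply epenthesis: zaozthingwoz → zaozathingwoz.

zaozathingwoz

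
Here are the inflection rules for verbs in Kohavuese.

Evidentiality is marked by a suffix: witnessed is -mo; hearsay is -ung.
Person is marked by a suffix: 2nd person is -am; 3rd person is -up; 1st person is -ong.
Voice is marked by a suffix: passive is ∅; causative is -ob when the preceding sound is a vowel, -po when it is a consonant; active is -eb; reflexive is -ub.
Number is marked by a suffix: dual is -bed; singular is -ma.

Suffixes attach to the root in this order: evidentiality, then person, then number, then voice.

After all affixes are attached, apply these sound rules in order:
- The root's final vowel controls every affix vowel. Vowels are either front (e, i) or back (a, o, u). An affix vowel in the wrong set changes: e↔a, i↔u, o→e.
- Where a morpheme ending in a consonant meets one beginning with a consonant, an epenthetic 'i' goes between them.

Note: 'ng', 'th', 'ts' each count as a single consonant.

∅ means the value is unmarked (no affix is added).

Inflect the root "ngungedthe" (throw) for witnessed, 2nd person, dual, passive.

ngungedthemeemibed

Attach evidentiality witnessed -mo → ngungedthemo.
Attach person 2nd person -am → ngungedthemoam.
Attach number dual -bed → ngungedthemoambed.
voice = passive: zero marking, form stays ngungedthemoambed.
Apply vowel harmony: ngungedthemoambed → ngungedthemeembed.
Apply epenthesis: ngungedthemeembed → ngungedthemeemibed.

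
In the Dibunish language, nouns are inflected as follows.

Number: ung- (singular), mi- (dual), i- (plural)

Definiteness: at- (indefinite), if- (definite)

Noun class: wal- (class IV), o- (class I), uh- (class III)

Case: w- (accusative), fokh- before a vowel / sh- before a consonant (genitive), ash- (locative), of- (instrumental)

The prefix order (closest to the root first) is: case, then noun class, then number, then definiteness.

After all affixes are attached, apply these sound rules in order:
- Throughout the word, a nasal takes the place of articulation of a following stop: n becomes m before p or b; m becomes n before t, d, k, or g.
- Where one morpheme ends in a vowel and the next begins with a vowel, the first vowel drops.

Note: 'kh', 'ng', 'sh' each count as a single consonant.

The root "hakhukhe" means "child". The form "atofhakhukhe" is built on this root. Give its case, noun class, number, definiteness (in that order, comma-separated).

Segment: at-i-o-of-hakhukhe.
case: of- → instrumental.
noun class: o- → class I.
number: i- → plural.
definiteness: at- → indefinite.

instrumental, class I, plural, indefinite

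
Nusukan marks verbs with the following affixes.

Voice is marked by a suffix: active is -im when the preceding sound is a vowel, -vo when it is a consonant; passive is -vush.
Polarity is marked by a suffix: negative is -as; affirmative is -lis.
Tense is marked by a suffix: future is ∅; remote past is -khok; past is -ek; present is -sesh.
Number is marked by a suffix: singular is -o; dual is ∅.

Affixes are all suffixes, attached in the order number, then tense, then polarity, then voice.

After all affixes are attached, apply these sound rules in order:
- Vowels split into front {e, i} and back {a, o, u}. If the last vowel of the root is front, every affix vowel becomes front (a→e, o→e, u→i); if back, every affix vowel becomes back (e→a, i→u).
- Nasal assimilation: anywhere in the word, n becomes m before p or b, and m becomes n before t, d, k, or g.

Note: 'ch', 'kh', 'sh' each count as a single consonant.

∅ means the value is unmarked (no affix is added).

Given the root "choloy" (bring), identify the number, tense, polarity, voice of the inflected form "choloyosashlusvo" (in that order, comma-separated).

Segment: choloy-o-sesh-lis-vo.
number: -o → singular.
tense: -sesh → present.
polarity: -lis → affirmative.
voice: -im/vo → active.

singular, present, affirmative, active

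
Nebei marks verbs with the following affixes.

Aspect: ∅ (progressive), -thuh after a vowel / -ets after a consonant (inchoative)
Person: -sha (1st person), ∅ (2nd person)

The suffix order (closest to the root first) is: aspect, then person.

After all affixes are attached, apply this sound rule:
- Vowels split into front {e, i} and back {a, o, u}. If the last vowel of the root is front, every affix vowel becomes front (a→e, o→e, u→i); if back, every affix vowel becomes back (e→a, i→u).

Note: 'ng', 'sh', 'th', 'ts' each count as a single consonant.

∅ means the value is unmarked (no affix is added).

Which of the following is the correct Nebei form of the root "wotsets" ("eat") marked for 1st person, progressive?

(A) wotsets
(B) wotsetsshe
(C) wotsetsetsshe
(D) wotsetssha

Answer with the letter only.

B

aspect = progressive: zero marking, form stays wotsets.
Attach person 1st person -sha → wotsetssha.
Apply vowel harmony: wotsetssha → wotsetsshe.
So the correct form is wotsetsshe, option (B).
(D) wotsetssha is wrong: it fails to apply the sound rule(s).
(C) wotsetsetsshe is wrong: it uses inchoative instead of progressive for aspect.
(A) wotsets is wrong: it uses 2nd person instead of 1st person for person.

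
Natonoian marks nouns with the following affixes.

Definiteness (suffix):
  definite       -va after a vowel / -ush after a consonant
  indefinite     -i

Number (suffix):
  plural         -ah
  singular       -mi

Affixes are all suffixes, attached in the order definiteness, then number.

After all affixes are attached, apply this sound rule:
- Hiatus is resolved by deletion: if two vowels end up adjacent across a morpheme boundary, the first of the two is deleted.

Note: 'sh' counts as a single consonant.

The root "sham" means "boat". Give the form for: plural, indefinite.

Attach definiteness indefinite -i → shami.
Attach number plural -ah → shamiah.
Apply vowel deletion: shamiah → shamah.

shamah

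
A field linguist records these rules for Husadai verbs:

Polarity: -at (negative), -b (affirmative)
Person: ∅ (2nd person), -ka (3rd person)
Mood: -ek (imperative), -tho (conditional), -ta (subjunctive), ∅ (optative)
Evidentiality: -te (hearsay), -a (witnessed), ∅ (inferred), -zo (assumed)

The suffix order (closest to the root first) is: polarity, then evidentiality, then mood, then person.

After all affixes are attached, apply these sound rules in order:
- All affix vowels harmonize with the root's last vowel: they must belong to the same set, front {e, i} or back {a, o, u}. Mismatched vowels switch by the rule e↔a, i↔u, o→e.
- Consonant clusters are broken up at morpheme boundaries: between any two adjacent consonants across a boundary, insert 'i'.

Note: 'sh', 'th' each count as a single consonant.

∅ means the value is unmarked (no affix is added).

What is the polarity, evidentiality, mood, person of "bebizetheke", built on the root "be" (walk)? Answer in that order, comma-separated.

Segment: be-b-zo-tho-ka.
polarity: -b → affirmative.
evidentiality: -zo → assumed.
mood: -tho → conditional.
person: -ka → 3rd person.

affirmative, assumed, conditional, 3rd person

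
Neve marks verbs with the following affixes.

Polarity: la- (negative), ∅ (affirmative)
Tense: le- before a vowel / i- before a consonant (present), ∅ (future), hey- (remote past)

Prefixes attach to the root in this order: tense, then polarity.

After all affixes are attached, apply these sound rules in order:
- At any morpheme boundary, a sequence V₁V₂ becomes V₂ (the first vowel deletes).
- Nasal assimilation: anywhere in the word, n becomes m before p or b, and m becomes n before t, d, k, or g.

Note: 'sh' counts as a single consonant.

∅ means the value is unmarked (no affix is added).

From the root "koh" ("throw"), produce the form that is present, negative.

Attach tense present i- (before consonant 'k') → ikoh.
Attach polarity negative la- → laikoh.
Apply vowel deletion: laikoh → likoh.
Nasal assimilation: no change.

likoh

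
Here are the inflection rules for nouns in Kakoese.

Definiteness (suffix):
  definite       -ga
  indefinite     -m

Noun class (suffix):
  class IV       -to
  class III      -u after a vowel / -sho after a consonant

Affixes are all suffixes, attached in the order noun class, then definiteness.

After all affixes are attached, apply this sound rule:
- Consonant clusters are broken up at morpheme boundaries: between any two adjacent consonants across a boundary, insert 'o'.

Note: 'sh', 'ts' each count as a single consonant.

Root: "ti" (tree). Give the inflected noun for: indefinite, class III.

Attach noun class class III -u (after vowel 'i') → tiu.
Attach definiteness indefinite -m → tium.
Epenthesis: no change.

tium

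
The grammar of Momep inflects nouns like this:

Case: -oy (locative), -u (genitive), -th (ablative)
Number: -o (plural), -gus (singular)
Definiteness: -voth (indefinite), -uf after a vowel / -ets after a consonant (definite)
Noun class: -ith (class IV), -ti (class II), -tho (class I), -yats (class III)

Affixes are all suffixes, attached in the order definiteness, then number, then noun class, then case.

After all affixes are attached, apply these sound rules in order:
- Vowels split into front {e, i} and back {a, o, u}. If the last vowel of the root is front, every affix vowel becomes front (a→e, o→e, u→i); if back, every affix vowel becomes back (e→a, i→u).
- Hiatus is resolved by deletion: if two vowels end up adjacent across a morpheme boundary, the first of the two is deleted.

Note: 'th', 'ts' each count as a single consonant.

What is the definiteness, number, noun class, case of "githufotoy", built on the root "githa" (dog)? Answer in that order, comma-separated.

Segment: githa-uf-o-ti-oy.
definiteness: -uf/ets → definite.
number: -o → plural.
noun class: -ti → class II.
case: -oy → locative.

definite, plural, class II, locative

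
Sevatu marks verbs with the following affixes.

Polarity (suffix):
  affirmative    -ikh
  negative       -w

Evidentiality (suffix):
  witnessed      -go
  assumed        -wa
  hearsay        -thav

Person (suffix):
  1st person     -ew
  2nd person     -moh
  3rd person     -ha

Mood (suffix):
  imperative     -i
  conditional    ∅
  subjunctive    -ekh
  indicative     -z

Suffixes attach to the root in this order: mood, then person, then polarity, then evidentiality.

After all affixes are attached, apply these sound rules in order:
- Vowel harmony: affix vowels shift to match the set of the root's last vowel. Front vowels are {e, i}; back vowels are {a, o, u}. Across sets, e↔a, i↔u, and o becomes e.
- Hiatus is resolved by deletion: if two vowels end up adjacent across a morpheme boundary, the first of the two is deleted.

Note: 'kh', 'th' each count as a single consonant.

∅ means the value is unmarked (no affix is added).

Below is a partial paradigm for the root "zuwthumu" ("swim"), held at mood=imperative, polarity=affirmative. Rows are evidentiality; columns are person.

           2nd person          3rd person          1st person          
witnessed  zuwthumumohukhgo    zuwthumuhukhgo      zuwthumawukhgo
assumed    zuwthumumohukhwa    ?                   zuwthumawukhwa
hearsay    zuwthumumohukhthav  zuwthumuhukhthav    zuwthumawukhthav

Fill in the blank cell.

Attach mood imperative -i → zuwthumui.
Attach person 3rd person -ha → zuwthumuiha.
Attach polarity affirmative -ikh → zuwthumuihaikh.
Attach evidentiality assumed -wa → zuwthumuihaikhwa.
Apply vowel harmony: zuwthumuihaikhwa → zuwthumuuhaukhwa.
Apply vowel deletion: zuwthumuuhaukhwa → zuwthumuhukhwa.

zuwthumuhukhwa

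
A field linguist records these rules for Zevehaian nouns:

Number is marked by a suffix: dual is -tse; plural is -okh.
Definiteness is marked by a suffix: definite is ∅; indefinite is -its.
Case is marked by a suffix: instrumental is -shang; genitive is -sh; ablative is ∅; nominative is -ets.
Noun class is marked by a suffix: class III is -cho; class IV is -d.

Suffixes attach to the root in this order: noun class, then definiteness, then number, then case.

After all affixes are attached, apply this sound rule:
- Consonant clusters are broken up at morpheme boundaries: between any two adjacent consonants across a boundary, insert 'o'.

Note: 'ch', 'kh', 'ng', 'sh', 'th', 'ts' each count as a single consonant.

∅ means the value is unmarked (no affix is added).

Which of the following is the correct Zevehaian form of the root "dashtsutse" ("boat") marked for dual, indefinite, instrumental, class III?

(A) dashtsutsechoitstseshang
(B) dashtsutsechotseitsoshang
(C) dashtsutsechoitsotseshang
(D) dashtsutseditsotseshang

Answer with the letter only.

C

Attach noun class class III -cho → dashtsutsecho.
Attach definiteness indefinite -its → dashtsutsechoits.
Attach number dual -tse → dashtsutsechoitstse.
Attach case instrumental -shang → dashtsutsechoitstseshang.
Apply epenthesis: dashtsutsechoitstseshang → dashtsutsechoitsotseshang.
So the correct form is dashtsutsechoitsotseshang, option (C).
(A) dashtsutsechoitstseshang is wrong: it fails to apply the sound rule(s).
(B) dashtsutsechotseitsoshang is wrong: it has the affixes in the wrong order.
(D) dashtsutseditsotseshang is wrong: it uses class IV instead of class III for noun class.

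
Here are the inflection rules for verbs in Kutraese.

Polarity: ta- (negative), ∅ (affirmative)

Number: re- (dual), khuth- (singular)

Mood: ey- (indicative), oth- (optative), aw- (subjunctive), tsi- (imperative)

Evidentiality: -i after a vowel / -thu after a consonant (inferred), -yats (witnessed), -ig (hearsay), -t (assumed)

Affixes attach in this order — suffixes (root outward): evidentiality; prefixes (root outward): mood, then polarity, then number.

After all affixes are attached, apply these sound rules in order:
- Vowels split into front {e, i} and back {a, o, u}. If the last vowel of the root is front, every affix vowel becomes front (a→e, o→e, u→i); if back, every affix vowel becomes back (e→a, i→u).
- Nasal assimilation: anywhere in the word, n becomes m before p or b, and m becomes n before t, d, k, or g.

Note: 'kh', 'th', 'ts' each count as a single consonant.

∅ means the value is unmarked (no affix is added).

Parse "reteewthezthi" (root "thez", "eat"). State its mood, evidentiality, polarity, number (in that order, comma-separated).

Segment: re-ta-aw-thez-thu.
mood: aw- → subjunctive.
evidentiality: -i/thu → inferred.
polarity: ta- → negative.
number: re- → dual.

subjunctive, inferred, negative, dual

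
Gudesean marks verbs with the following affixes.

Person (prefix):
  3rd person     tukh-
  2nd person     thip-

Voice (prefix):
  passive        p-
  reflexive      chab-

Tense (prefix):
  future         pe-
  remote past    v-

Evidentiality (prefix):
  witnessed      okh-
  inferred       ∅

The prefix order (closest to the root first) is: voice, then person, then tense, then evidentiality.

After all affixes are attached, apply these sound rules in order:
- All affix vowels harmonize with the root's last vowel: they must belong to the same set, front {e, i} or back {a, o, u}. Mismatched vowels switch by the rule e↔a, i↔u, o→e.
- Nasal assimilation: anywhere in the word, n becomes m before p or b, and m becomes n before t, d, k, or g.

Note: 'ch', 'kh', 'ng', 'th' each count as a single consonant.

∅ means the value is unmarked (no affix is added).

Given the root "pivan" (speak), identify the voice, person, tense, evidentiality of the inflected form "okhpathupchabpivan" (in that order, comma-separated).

Segment: okh-pe-thip-chab-pivan.
voice: chab- → reflexive.
person: thip- → 2nd person.
tense: pe- → future.
evidentiality: okh- → witnessed.

reflexive, 2nd person, future, witnessed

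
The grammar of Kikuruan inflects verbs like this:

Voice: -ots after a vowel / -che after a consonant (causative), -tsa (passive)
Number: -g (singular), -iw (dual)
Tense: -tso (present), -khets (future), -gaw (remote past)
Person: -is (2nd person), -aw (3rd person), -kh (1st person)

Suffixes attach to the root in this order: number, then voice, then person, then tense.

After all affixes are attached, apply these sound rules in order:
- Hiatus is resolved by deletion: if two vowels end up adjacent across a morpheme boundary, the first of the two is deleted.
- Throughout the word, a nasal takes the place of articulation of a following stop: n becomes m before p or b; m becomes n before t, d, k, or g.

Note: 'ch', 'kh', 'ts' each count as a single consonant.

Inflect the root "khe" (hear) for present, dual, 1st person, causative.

khiwchekhtso

Attach number dual -iw → kheiw.
Attach voice causative -che (after consonant 'w') → kheiwche.
Attach person 1st person -kh → kheiwchekh.
Attach tense present -tso → kheiwchekhtso.
Apply vowel deletion: kheiwchekhtso → khiwchekhtso.
Nasal assimilation: no change.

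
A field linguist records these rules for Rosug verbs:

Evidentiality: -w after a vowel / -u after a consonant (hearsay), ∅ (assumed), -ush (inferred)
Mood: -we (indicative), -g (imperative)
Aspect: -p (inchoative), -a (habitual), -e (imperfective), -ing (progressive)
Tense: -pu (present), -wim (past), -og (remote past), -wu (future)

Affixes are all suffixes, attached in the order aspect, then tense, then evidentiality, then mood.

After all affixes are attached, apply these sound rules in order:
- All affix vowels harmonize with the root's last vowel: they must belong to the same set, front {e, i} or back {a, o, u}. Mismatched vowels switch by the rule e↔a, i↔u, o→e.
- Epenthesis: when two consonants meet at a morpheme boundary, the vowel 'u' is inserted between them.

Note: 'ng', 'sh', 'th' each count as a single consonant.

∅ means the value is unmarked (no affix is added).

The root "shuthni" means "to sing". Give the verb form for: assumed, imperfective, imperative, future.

shuthniewig

Attach aspect imperfective -e → shuthnie.
Attach tense future -wu → shuthniewu.
evidentiality = assumed: zero marking, form stays shuthniewu.
Attach mood imperative -g → shuthniewug.
Apply vowel harmony: shuthniewug → shuthniewig.
Epenthesis: no change.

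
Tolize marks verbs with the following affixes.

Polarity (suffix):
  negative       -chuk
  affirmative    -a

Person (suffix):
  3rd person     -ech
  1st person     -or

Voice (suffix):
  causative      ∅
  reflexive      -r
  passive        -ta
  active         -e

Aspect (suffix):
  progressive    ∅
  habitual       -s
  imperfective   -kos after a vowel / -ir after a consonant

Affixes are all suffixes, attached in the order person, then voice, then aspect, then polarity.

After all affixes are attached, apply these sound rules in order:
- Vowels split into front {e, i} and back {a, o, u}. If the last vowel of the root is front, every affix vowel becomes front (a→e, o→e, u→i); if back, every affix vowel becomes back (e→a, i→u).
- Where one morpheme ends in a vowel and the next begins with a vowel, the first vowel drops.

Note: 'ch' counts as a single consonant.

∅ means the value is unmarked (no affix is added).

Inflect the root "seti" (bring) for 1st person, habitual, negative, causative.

seterschik

Attach person 1st person -or → setior.
voice = causative: zero marking, form stays setior.
Attach aspect habitual -s → setiors.
Attach polarity negative -chuk → setiorschuk.
Apply vowel harmony: setiorschuk → setierschik.
Apply vowel deletion: setierschik → seterschik.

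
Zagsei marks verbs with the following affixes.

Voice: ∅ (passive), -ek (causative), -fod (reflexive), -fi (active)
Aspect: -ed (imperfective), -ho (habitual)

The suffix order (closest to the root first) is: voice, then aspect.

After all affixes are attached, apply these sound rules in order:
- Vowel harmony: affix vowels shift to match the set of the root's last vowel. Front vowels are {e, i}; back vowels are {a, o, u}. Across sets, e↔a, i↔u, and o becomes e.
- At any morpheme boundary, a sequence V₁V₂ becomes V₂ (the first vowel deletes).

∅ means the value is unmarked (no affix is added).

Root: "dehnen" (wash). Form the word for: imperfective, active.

dehnenfed

Attach voice active -fi → dehnenfi.
Attach aspect imperfective -ed → dehnenfied.
Vowel harmony: no change.
Apply vowel deletion: dehnenfied → dehnenfed.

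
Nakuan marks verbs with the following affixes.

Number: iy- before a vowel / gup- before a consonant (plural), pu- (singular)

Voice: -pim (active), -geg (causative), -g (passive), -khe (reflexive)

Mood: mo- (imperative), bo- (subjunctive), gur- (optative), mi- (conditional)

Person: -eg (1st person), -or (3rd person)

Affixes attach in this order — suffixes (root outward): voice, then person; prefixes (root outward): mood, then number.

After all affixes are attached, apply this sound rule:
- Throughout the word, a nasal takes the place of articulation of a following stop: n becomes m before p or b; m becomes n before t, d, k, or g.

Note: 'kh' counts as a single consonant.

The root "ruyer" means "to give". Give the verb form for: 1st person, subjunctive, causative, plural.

gupboruyergegeg

Attach mood subjunctive bo- → boruyer.
Attach number plural gup- (before consonant 'b') → gupboruyer.
Attach voice causative -geg → gupboruyergeg.
Attach person 1st person -eg → gupboruyergegeg.
Nasal assimilation: no change.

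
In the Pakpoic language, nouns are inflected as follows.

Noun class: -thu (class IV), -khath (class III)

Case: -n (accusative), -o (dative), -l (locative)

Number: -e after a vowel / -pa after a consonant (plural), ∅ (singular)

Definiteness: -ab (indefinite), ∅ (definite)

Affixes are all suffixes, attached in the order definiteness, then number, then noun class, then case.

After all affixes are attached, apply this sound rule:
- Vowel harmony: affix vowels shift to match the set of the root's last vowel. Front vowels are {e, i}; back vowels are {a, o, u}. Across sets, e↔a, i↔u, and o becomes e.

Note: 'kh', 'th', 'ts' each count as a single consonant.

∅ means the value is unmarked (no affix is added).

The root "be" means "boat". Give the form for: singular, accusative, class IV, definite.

definiteness = definite: zero marking, form stays be.
number = singular: zero marking, form stays be.
Attach noun class class IV -thu → bethu.
Attach case accusative -n → bethun.
Apply vowel harmony: bethun → bethin.

bethin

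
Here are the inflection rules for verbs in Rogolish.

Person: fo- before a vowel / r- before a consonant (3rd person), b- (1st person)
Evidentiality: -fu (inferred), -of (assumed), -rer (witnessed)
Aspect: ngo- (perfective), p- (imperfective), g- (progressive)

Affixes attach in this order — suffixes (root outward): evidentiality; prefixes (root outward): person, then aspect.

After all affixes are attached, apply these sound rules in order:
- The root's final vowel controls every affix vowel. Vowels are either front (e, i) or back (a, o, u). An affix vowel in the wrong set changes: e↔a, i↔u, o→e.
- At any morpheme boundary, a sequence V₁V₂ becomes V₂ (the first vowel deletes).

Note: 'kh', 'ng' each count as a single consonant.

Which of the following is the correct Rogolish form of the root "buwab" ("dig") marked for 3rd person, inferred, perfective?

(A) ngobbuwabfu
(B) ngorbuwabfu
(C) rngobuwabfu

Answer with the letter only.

B

Attach person 3rd person r- (before consonant 'b') → rbuwab.
Attach aspect perfective ngo- → ngorbuwab.
Attach evidentiality inferred -fu → ngorbuwabfu.
Vowel harmony: no change.
Vowel deletion: no change.
So the correct form is ngorbuwabfu, option (B).
(A) ngobbuwabfu is wrong: it uses 1st person instead of 3rd person for person.
(C) rngobuwabfu is wrong: it has the affixes in the wrong order.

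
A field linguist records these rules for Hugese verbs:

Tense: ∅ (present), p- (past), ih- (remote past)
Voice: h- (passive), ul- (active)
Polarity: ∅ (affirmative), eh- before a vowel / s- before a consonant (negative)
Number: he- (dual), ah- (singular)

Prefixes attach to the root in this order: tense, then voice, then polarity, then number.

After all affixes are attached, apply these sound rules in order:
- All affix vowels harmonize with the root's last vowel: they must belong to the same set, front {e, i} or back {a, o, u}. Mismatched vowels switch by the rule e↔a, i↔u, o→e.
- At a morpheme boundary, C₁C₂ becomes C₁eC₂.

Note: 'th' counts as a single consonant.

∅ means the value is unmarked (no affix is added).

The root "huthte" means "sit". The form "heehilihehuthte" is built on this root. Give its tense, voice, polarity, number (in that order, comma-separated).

remote past, active, negative, dual

Segment: he-eh-ul-ih-huthte.
tense: ih- → remote past.
voice: ul- → active.
polarity: eh/s- → negative.
number: he- → dual.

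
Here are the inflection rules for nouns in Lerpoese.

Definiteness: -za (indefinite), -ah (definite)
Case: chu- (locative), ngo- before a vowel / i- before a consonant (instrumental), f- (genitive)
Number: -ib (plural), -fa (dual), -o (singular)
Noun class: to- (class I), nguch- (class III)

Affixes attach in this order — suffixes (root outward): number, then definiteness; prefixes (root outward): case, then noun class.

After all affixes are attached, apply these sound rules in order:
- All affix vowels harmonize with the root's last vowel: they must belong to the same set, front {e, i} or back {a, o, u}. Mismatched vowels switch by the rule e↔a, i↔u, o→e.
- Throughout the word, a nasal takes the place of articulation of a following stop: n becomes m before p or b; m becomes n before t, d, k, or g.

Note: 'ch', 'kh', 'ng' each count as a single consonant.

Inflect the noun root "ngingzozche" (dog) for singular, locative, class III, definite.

Attach case locative chu- → chungingzozche.
Attach number singular -o → chungingzozcheo.
Attach definiteness definite -ah → chungingzozcheoah.
Attach noun class class III nguch- → nguchchungingzozcheoah.
Apply vowel harmony: nguchchungingzozcheoah → ngichchingingzozcheeeh.
Nasal assimilation: no change.

ngichchingingzozcheeeh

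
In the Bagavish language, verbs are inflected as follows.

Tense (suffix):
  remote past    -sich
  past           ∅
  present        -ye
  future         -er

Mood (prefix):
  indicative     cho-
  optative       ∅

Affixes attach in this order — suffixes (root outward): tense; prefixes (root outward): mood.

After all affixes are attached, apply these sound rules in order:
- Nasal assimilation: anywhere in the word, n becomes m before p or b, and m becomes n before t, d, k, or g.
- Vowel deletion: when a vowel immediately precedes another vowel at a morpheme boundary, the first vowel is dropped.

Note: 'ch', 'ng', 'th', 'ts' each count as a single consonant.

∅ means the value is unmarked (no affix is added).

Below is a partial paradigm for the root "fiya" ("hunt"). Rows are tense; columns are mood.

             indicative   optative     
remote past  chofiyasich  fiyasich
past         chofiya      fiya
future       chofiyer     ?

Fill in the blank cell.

fiyer

mood = optative: zero marking, form stays fiya.
Attach tense future -er → fiyaer.
Nasal assimilation: no change.
Apply vowel deletion: fiyaer → fiyer.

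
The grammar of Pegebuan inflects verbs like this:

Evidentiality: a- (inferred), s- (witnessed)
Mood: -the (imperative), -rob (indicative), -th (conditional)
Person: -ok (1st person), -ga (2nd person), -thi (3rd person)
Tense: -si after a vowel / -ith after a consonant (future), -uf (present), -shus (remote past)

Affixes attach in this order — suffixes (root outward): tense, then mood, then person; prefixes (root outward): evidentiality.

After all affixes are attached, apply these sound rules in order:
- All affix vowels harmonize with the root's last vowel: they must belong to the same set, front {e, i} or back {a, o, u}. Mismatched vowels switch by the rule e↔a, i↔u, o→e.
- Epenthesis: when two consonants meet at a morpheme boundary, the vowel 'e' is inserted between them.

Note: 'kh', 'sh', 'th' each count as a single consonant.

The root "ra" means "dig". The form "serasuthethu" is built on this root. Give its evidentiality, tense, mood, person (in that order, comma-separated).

witnessed, future, conditional, 3rd person

Segment: s-ra-si-th-thi.
evidentiality: s- → witnessed.
tense: -si/ith → future.
mood: -th → conditional.
person: -thi → 3rd person.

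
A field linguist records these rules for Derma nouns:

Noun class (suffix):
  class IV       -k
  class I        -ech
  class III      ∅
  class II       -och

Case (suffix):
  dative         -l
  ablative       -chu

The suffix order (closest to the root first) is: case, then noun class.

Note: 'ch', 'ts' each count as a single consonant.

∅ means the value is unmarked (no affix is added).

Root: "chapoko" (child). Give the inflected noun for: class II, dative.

chapokoloch

Attach case dative -l → chapokol.
Attach noun class class II -och → chapokoloch.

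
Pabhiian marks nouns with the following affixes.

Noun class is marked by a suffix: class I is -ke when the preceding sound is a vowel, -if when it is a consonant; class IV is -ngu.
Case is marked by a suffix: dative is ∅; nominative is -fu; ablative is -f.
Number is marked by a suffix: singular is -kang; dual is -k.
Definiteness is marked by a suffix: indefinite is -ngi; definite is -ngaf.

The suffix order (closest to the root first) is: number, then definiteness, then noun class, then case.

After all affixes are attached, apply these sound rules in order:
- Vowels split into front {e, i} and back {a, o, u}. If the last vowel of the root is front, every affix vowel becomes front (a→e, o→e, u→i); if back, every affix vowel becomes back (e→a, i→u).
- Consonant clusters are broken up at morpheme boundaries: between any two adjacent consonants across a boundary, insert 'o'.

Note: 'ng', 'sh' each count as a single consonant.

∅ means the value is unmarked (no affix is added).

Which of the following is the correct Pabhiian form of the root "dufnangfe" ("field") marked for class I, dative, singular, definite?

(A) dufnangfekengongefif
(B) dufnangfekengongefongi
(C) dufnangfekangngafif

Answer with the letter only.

Attach number singular -kang → dufnangfekang.
Attach definiteness definite -ngaf → dufnangfekangngaf.
Attach noun class class I -if (after consonant 'f') → dufnangfekangngafif.
case = dative: zero marking, form stays dufnangfekangngafif.
Apply vowel harmony: dufnangfekangngafif → dufnangfekengngefif.
Apply epenthesis: dufnangfekengngefif → dufnangfekengongefif.
So the correct form is dufnangfekengongefif, option (A).
(B) dufnangfekengongefongi is wrong: it uses class IV instead of class I for noun class.
(C) dufnangfekangngafif is wrong: it fails to apply the sound rule(s).

A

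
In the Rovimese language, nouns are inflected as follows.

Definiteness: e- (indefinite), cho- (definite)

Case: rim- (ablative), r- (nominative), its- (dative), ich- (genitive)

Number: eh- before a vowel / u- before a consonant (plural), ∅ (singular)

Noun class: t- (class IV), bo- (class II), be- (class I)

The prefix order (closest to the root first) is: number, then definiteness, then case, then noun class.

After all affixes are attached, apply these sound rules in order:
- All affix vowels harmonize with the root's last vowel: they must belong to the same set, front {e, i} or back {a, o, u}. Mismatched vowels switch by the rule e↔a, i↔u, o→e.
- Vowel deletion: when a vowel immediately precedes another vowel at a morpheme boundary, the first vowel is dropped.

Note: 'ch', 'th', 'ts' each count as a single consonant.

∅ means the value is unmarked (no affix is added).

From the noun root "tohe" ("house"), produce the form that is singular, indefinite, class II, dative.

bitsetohe

number = singular: zero marking, form stays tohe.
Attach definiteness indefinite e- → etohe.
Attach case dative its- → itsetohe.
Attach noun class class II bo- → boitsetohe.
Apply vowel harmony: boitsetohe → beitsetohe.
Apply vowel deletion: beitsetohe → bitsetohe.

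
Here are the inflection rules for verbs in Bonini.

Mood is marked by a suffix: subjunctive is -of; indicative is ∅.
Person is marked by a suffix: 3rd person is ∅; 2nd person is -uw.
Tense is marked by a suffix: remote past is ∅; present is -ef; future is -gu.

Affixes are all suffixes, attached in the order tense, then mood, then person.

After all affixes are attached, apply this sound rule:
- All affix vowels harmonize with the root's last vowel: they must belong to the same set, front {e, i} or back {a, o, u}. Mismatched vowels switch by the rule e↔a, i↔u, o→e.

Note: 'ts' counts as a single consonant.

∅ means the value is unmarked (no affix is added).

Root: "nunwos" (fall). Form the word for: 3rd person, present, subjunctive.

nunwosafof

Attach tense present -ef → nunwosef.
Attach mood subjunctive -of → nunwosefof.
person = 3rd person: zero marking, form stays nunwosefof.
Apply vowel harmony: nunwosefof → nunwosafof.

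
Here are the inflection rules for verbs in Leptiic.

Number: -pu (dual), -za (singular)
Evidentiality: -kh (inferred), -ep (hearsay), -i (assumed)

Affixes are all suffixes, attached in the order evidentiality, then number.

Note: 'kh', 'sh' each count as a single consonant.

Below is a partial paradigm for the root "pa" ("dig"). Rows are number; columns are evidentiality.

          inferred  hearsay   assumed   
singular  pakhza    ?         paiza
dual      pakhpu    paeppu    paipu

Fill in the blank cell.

paepza

Attach evidentiality hearsay -ep → paep.
Attach number singular -za → paepza.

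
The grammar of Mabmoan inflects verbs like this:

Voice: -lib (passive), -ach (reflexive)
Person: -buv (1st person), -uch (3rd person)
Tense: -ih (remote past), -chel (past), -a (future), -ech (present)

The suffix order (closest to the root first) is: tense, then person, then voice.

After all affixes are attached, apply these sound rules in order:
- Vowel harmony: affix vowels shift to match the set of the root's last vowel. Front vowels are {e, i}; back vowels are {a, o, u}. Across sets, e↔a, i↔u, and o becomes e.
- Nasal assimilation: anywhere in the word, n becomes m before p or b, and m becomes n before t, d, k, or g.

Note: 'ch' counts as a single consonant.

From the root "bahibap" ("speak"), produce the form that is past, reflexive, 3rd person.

bahibapchaluchach

Attach tense past -chel → bahibapchel.
Attach person 3rd person -uch → bahibapcheluch.
Attach voice reflexive -ach → bahibapcheluchach.
Apply vowel harmony: bahibapcheluchach → bahibapchaluchach.
Nasal assimilation: no change.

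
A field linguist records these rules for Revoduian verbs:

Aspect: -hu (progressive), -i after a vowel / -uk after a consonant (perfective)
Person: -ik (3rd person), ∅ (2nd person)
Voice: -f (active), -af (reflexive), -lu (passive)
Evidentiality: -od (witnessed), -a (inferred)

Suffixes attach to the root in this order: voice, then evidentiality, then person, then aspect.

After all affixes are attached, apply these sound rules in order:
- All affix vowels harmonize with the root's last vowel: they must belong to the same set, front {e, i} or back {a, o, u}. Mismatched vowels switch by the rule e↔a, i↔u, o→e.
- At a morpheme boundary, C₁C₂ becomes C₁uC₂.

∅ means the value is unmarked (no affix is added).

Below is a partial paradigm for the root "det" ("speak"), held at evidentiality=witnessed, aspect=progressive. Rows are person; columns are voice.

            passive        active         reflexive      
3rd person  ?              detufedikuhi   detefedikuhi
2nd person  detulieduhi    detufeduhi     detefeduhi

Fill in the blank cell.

Attach voice passive -lu → detlu.
Attach evidentiality witnessed -od → detluod.
Attach person 3rd person -ik → detluodik.
Attach aspect progressive -hu → detluodikhu.
Apply vowel harmony: detluodikhu → detliedikhi.
Apply epenthesis: detliedikhi → detuliedikuhi.

detuliedikuhi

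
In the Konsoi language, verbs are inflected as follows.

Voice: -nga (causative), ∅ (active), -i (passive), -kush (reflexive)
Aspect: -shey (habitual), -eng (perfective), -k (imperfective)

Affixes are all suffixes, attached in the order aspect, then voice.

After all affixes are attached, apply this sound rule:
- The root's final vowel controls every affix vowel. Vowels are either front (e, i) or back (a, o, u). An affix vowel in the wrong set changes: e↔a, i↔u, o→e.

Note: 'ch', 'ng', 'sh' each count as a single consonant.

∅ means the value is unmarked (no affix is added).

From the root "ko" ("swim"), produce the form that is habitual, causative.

koshaynga

Attach aspect habitual -shey → koshey.
Attach voice causative -nga → kosheynga.
Apply vowel harmony: kosheynga → koshaynga.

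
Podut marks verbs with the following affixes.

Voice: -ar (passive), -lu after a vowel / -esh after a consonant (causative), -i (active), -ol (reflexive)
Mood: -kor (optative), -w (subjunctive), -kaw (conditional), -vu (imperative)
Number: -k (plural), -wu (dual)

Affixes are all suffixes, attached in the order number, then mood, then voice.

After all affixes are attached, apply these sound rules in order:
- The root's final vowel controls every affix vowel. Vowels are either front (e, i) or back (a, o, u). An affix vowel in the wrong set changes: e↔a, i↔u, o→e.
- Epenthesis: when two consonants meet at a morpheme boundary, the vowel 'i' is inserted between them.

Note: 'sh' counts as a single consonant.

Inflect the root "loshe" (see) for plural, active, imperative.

Attach number plural -k → loshek.
Attach mood imperative -vu → loshekvu.
Attach voice active -i → loshekvui.
Apply vowel harmony: loshekvui → loshekvii.
Apply epenthesis: loshekvii → loshekivii.

loshekivii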